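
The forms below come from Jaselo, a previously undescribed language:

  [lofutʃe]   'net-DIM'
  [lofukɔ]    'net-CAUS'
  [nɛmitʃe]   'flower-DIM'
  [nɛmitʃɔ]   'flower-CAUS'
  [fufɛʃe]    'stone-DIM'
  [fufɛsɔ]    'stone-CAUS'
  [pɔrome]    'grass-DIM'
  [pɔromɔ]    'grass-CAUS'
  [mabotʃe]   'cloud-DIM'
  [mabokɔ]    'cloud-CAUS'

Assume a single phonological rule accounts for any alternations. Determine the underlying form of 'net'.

/lofuk/

The root 'net' surfaces as [lofutʃe] and [lofukɔ], with a stem-final [tʃ] ~ [k] alternation.
The stem 'flower' ([nɛmitʃe], [nɛmitʃɔ]) shows [tʃ] unchanged in both environments, so [tʃ] cannot be basic with [k] derived before the CAUS suffix.
Therefore /k/ is basic and [tʃ] is derived by palatalization before a front vowel (/k/ and /s/ become palato-alveolar [tʃ] and [ʃ] before a front vowel).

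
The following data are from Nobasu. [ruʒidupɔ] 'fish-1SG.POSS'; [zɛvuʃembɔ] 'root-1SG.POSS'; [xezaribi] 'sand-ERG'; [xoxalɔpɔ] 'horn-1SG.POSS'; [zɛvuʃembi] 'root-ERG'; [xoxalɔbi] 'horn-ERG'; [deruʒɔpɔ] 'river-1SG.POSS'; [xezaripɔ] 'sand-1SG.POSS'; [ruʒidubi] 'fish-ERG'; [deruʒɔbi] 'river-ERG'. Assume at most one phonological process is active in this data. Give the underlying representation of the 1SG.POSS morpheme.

The 1SG.POSS suffix surfaces as [-bɔ] and [-pɔ], depending on the final segment of the stem.
The ERG suffix, which begins with [b], is invariant after every stem; so [b] is not altered by any rule here.
The 1SG.POSS suffix is therefore /-pɔ/ underlyingly, with post-nasal voicing: voiceless stops become voiced after a nasal.

/-pɔ/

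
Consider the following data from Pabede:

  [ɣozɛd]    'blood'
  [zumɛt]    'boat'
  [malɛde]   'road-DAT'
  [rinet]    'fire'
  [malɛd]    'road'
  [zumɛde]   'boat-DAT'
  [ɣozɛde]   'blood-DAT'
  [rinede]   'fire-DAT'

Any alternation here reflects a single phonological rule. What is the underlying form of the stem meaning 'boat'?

/zumɛt/

In [zumɛde] and [zumɛt] the final segment of 'boat' alternates: [d] ~ [t].
But 'road' keeps [d] in both environments ([malɛde], [malɛd]), so there is no rule changing /d/ to [t] in isolation.
The underlying segment must be /t/; voiceless stops become voiced between vowels, yielding [d] there.
So 'boat' = /zumɛt/.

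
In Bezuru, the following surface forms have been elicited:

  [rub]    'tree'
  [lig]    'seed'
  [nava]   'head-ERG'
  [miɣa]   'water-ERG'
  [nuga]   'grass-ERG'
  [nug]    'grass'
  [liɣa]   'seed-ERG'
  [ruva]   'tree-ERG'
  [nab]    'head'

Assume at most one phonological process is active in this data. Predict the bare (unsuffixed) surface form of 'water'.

'seed' shows [ɣ] ~ [g] at the end of the stem ([liɣa] vs [lig]).
If /g/ were underlying and a rule turned it into [ɣ] before the ERG suffix, 'grass' would also alternate; but it has [g] in both [nuga] and [nug].
The underlying segment must be /ɣ/; voiced fricatives become stops word-finally, yielding [g] there.
From [miɣa] the stem 'water' is /miɣ/; word-finally this yields [mig].

[mig]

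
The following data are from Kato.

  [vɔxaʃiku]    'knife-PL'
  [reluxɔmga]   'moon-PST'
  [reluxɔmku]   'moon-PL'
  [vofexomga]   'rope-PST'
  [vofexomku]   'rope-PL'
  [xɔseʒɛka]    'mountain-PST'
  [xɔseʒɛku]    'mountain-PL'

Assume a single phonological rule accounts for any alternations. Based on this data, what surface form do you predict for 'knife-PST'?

The PST suffix surfaces as [-ga] and [-ka], depending on the final segment of the stem.
By contrast the PL suffix keeps its initial [k] throughout — that segment must be underlying.
The PST suffix is therefore /-ga/ underlyingly, with post-vocalic devoicing: voiced stops become voiceless after a vowel.
After 'knife', which ends in a vowel, the suffix surfaces as [-ka], giving [vɔxaʃika].

[vɔxaʃika]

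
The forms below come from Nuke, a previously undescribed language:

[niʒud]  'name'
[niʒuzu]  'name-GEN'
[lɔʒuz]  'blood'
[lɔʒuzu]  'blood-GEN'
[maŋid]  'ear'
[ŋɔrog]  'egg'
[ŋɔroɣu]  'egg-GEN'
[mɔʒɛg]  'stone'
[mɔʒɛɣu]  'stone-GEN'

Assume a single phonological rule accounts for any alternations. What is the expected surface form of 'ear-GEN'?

[maŋizu]

The root 'name' surfaces as [niʒud] and [niʒuzu], with a stem-final [d] ~ [z] alternation.
But 'blood' keeps [z] in both environments ([lɔʒuz], [lɔʒuzu]), so there is no rule changing /z/ to [d] in isolation.
The underlying segment must be /d/; voiced stops become fricatives between vowels, yielding [z] there.
The one attested form of 'ear', [maŋid], shows underlying /maŋid/. Applying the same rule between vowels gives [maŋizu].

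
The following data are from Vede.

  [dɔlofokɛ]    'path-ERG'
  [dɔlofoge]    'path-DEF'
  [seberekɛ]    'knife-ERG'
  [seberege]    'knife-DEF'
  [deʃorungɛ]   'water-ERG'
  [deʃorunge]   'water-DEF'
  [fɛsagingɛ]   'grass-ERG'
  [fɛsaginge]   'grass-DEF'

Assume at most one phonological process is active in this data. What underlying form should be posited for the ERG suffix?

/-kɛ/

The ERG morpheme has two allomorphs, [-gɛ] and [-kɛ].
By contrast the DEF suffix keeps its initial [g] throughout — that segment must be underlying.
So the underlying form is /-kɛ/, and voiceless stops become voiced after a nasal.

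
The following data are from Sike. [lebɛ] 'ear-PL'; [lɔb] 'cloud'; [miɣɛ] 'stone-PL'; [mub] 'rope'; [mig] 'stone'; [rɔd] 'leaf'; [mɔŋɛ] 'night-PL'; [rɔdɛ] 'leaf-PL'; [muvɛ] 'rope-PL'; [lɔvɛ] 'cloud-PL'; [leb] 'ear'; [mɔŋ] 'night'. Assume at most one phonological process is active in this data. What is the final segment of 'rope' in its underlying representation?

The root 'rope' surfaces as [mub] and [muvɛ], with a stem-final [b] ~ [v] alternation.
The stem 'ear' ([leb], [lebɛ]) shows [b] unchanged in both environments, so [b] cannot be basic with [v] derived before the PL suffix.
The underlying segment must be /v/; voiced fricatives become stops word-finally, yielding [b] there.

/v/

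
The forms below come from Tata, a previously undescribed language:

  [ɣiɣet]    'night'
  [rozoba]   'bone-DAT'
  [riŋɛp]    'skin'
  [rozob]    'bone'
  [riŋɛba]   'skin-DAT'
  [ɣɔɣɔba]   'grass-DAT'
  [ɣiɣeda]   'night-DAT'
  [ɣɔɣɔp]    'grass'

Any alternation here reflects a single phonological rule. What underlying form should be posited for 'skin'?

/riŋɛp/

The root 'skin' surfaces as [riŋɛba] and [riŋɛp], with a stem-final [b] ~ [p] alternation.
But 'bone' keeps [b] in both environments ([rozoba], [rozob]), so there is no rule changing /b/ to [p] in isolation.
So /p/ is underlying, and a rule of intervocalic voicing — voiceless stops become voiced between vowels — gives [b].
Hence 'skin' is /riŋɛp/ underlyingly.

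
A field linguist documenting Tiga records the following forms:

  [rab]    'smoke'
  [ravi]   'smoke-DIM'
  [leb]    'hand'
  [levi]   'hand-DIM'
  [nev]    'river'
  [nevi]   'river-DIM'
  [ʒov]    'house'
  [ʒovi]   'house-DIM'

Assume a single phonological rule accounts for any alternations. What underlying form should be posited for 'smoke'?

/rab/

'smoke' shows [b] ~ [v] at the end of the stem ([rab] vs [ravi]).
If /v/ were underlying and a rule turned it into [b] in isolation, 'river' would also alternate; but it has [v] in both [nev] and [nevi].
Therefore /b/ is basic and [v] is derived by intervocalic spirantization (voiced stops become fricatives between vowels).
The underlying form of 'smoke' is therefore /rab/.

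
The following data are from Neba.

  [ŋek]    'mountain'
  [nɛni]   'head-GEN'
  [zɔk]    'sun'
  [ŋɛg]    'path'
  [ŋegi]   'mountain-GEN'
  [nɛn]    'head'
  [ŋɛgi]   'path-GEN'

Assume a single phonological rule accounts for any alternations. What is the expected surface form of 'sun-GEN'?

'mountain' shows [g] ~ [k] at the end of the stem ([ŋegi] vs [ŋek]).
If /g/ were underlying and a rule turned it into [k] in isolation, 'path' would also alternate; but it has [g] in both [ŋɛgi] and [ŋɛg].
The alternation reflects intervocalic voicing: voiceless stops become voiced between vowels. /k/ is underlying.
From [zɔk] the stem 'sun' is /zɔk/; between vowels this yields [zɔgi].

[zɔgi]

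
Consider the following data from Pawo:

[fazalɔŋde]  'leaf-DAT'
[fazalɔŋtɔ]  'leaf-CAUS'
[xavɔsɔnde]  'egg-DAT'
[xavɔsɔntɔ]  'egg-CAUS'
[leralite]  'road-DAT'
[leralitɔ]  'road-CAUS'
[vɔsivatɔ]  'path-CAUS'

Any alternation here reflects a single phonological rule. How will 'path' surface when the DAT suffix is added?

The DAT suffix surfaces as [-de] and [-te], depending on the final segment of the stem.
By contrast the CAUS suffix keeps its initial [t] throughout — that segment must be underlying.
So the underlying form is /-de/, and voiced stops become voiceless after a vowel.
After 'path', which ends in a vowel, the suffix surfaces as [-te], giving [vɔsivate].

[vɔsivate]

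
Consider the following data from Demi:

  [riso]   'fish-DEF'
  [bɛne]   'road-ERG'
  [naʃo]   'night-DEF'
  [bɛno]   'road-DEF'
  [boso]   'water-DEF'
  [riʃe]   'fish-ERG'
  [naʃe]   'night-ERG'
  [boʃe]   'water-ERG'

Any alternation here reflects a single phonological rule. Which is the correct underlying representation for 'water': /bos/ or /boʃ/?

/bos/

'water' shows [ʃ] ~ [s] at the end of the stem ([boʃe] vs [boso]).
But 'night' keeps [ʃ] in both environments ([naʃe], [naʃo]), so there is no rule changing /ʃ/ to [s] before the DEF suffix.
The underlying segment must be /s/; /s/ becomes palato-alveolar [ʃ] before a front vowel, yielding [ʃ] there.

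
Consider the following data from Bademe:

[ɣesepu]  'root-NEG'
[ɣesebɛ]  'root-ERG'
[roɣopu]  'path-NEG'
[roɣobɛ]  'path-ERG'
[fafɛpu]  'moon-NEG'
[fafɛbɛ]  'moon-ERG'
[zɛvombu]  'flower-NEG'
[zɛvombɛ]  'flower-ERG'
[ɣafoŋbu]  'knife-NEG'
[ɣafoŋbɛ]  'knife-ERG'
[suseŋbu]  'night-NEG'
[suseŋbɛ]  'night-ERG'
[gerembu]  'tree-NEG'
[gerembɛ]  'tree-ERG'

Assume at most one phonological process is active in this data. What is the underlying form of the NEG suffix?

/-pu/

The NEG morpheme has two allomorphs, [-bu] and [-pu].
The ERG suffix, which begins with [b], is invariant after every stem; so [b] is not altered by any rule here.
So the underlying form is /-pu/, and voiceless stops become voiced after a nasal.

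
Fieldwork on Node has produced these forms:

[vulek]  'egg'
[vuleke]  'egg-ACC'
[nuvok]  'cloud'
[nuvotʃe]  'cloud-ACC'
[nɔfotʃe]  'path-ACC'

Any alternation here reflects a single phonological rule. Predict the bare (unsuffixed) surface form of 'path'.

In [nuvok] and [nuvotʃe] the final segment of 'cloud' alternates: [k] ~ [tʃ].
But 'egg' keeps [k] in both environments ([vulek], [vuleke]), so there is no rule changing /k/ to [tʃ] before the ACC suffix.
So /tʃ/ is underlying, and a rule of depalatalization — palato-alveolar /tʃ/ becomes [k] when no front vowel follows — gives [k].
From [nɔfotʃe] the stem 'path' is /nɔfotʃ/; when no front vowel follows this yields [nɔfok].

[nɔfok]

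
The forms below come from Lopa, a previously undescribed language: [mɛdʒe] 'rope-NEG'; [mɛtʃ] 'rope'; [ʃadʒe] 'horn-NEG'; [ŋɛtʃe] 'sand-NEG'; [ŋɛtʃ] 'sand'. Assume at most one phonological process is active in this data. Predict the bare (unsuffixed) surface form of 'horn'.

The root 'rope' surfaces as [mɛdʒe] and [mɛtʃ], with a stem-final [dʒ] ~ [tʃ] alternation.
If /tʃ/ were underlying and a rule turned it into [dʒ] before the NEG suffix, 'sand' would also alternate; but it has [tʃ] in both [ŋɛtʃe] and [ŋɛtʃ].
So /dʒ/ is underlying, and a rule of word-final obstruent devoicing — voiced obstruents become voiceless word-finally — gives [tʃ].
From [ʃadʒe] the stem 'horn' is /ʃadʒ/; word-finally this yields [ʃatʃ].

[ʃatʃ]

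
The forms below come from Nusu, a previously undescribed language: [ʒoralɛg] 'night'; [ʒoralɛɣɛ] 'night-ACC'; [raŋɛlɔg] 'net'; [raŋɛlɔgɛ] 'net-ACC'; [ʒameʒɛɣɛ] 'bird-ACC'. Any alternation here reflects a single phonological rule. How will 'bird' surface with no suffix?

[ʒameʒɛg]

The stem for 'night' ends in [ɣ] in [ʒoralɛɣɛ] but [g] in [ʒoralɛg].
If /g/ were underlying and a rule turned it into [ɣ] before the ACC suffix, 'net' would also alternate; but it has [g] in both [raŋɛlɔgɛ] and [raŋɛlɔg].
So /ɣ/ is underlying, and a rule of word-final hardening — voiced fricatives become stops word-finally — gives [g].
From [ʒameʒɛɣɛ] the stem 'bird' is /ʒameʒɛɣ/; word-finally this yields [ʒameʒɛg].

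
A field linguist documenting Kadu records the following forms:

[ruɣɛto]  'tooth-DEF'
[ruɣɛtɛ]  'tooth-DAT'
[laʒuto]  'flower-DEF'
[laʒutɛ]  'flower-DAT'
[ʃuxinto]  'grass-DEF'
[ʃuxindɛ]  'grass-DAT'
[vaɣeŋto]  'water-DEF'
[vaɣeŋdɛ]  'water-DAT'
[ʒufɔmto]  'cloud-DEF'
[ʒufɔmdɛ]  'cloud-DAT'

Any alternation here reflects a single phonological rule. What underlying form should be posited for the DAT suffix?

The DAT suffix surfaces as [-dɛ] and [-tɛ], depending on the final segment of the stem.
By contrast the DEF suffix keeps its initial [t] throughout — that segment must be underlying.
So the underlying form is /-dɛ/, and voiced stops become voiceless after a vowel.

/-dɛ/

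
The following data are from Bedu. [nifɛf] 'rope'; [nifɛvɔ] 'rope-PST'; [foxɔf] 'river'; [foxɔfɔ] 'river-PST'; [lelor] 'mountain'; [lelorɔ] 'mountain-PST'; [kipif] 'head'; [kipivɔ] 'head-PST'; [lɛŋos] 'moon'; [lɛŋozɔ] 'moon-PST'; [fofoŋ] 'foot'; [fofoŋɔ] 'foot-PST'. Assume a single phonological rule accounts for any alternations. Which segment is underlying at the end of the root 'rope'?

The root 'rope' surfaces as [nifɛf] and [nifɛvɔ], with a stem-final [f] ~ [v] alternation.
Compare 'river', with invariant [f] in [foxɔf] and [foxɔfɔ]: an analysis with underlying /f/ and a rule producing [v] before the PST suffix would wrongly predict alternation here too.
The underlying segment must be /v/; voiced obstruents become voiceless word-finally, yielding [f] there.

/v/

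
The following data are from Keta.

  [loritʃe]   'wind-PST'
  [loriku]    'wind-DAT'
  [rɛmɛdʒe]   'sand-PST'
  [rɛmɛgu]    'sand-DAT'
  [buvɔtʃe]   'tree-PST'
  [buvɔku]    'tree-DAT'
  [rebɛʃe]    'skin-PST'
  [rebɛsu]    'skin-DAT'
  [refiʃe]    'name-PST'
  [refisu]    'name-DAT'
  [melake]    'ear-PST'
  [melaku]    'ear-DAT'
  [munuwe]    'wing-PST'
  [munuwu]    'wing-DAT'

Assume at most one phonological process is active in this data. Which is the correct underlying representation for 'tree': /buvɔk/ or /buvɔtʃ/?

/buvɔtʃ/

The root 'tree' surfaces as [buvɔtʃe] and [buvɔku], with a stem-final [tʃ] ~ [k] alternation.
Compare 'ear', with invariant [k] in [melake] and [melaku]: an analysis with underlying /k/ and a rule producing [tʃ] before the PST suffix would wrongly predict alternation here too.
Therefore /tʃ/ is basic and [k] is derived by depalatalization (palato-alveolar /tʃ/, /dʒ/ and /ʃ/ become [k], [g] and [s] when no front vowel follows).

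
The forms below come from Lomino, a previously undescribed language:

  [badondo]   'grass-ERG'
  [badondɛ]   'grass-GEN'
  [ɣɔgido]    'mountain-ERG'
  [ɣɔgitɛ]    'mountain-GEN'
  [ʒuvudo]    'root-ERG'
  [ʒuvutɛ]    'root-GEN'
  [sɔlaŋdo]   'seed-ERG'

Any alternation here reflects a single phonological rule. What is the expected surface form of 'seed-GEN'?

The GEN suffix surfaces as [-dɛ] and [-tɛ], depending on the final segment of the stem.
By contrast the ERG suffix keeps its initial [d] throughout — that segment must be underlying.
The GEN suffix is therefore /-tɛ/ underlyingly, with post-nasal voicing: voiceless stops become voiced after a nasal.
After 'seed', which ends in a nasal, the suffix surfaces as [-dɛ], giving [sɔlaŋdɛ].

[sɔlaŋdɛ]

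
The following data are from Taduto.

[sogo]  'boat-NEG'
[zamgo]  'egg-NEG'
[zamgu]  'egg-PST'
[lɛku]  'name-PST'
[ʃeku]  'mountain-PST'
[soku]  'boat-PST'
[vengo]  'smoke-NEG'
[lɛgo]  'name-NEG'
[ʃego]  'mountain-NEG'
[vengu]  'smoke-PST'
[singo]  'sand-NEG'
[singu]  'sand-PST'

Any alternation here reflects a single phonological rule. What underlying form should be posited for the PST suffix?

/-ku/

The PST suffix surfaces as [-gu] and [-ku], depending on the final segment of the stem.
The NEG suffix, which begins with [g], is invariant after every stem; so [g] is not altered by any rule here.
The PST suffix is therefore /-ku/ underlyingly, with post-nasal voicing: voiceless stops become voiced after a nasal.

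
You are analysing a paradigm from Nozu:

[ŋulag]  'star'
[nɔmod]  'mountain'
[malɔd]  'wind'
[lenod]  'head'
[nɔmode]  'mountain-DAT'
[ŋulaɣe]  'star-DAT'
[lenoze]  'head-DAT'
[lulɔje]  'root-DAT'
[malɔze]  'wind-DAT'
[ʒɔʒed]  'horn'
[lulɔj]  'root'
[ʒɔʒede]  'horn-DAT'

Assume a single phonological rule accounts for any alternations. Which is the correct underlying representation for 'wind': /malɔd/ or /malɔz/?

/malɔz/

The root 'wind' surfaces as [malɔze] and [malɔd], with a stem-final [z] ~ [d] alternation.
Compare 'mountain', with invariant [d] in [nɔmode] and [nɔmod]: an analysis with underlying /d/ and a rule producing [z] before the DAT suffix would wrongly predict alternation here too.
Therefore /z/ is basic and [d] is derived by word-final hardening (voiced fricatives become stops word-finally).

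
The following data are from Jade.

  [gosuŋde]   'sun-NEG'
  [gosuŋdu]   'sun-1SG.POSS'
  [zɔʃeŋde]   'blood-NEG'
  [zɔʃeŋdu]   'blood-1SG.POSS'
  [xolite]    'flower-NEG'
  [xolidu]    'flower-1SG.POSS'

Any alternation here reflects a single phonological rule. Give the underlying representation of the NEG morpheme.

/-te/

The NEG morpheme has two allomorphs, [-de] and [-te].
By contrast the 1SG.POSS suffix keeps its initial [d] throughout — that segment must be underlying.
So the underlying form is /-te/, and voiceless stops become voiced after a nasal.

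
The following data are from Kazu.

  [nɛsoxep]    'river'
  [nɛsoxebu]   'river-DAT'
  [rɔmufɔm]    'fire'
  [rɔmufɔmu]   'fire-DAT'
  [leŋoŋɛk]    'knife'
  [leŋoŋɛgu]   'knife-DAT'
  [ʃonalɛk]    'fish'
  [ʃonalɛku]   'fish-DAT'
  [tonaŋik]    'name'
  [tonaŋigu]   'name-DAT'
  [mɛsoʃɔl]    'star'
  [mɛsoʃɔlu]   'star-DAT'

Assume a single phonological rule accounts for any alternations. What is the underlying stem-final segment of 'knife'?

/g/

In [leŋoŋɛk] and [leŋoŋɛgu] the final segment of 'knife' alternates: [k] ~ [g].
If /k/ were underlying and a rule turned it into [g] before the DAT suffix, 'fish' would also alternate; but it has [k] in both [ʃonalɛk] and [ʃonalɛku].
So /g/ is underlying, and a rule of word-final obstruent devoicing — voiced obstruents become voiceless word-finally — gives [k].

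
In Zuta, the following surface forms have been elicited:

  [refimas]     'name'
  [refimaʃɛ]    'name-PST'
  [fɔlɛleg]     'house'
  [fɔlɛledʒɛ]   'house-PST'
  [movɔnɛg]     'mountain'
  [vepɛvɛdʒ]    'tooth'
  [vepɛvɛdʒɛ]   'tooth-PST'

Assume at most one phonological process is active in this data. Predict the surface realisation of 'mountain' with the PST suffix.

In [fɔlɛleg] and [fɔlɛledʒɛ] the final segment of 'house' alternates: [g] ~ [dʒ].
The stem 'tooth' ([vepɛvɛdʒ], [vepɛvɛdʒɛ]) shows [dʒ] unchanged in both environments, so [dʒ] cannot be basic with [g] derived in isolation.
The alternation reflects palatalization before a front vowel: /g/ and /s/ become palato-alveolar [dʒ] and [ʃ] before a front vowel. /g/ is underlying.
The one attested form of 'mountain', [movɔnɛg], shows underlying /movɔnɛg/. Applying the same rule before a front vowel gives [movɔnɛdʒɛ].

[movɔnɛdʒɛ]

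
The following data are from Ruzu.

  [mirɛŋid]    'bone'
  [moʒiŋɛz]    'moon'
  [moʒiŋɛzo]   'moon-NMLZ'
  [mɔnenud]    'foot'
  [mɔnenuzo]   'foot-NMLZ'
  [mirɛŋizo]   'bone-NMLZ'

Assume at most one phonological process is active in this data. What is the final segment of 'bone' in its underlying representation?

'bone' shows [d] ~ [z] at the end of the stem ([mirɛŋid] vs [mirɛŋizo]).
The stem 'moon' ([moʒiŋɛz], [moʒiŋɛzo]) shows [z] unchanged in both environments, so [z] cannot be basic with [d] derived in isolation.
The alternation reflects intervocalic spirantization: voiced stops become fricatives between vowels. /d/ is underlying.

/d/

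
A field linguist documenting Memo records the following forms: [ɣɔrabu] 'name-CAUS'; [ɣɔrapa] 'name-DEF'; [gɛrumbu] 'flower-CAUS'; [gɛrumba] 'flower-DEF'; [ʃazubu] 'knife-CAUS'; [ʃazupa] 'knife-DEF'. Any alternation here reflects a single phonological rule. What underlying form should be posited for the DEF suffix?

The DEF morpheme has two allomorphs, [-ba] and [-pa].
The CAUS suffix, which begins with [b], is invariant after every stem; so [b] is not altered by any rule here.
So the underlying form is /-pa/, and voiceless stops become voiced after a nasal.

/-pa/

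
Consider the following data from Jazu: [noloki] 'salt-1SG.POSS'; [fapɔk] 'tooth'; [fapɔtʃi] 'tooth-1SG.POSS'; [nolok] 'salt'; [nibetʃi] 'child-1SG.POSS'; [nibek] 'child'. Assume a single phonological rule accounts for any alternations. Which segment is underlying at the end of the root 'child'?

The root 'child' surfaces as [nibetʃi] and [nibek], with a stem-final [tʃ] ~ [k] alternation.
But 'salt' keeps [k] in both environments ([noloki], [nolok]), so there is no rule changing /k/ to [tʃ] before the 1SG.POSS suffix.
So /tʃ/ is underlying, and a rule of depalatalization — palato-alveolar /tʃ/ becomes [k] when no front vowel follows — gives [k].

/tʃ/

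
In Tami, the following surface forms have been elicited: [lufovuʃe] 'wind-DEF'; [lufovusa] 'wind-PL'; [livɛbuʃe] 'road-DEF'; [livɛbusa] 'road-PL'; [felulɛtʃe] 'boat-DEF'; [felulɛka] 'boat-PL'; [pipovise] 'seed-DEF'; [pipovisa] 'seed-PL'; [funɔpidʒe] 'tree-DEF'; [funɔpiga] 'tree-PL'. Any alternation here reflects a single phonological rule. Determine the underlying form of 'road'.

'road' shows [ʃ] ~ [s] at the end of the stem ([livɛbuʃe] vs [livɛbusa]).
But 'seed' keeps [s] in both environments ([pipovise], [pipovisa]), so there is no rule changing /s/ to [ʃ] before the DEF suffix.
So /ʃ/ is underlying, and a rule of depalatalization — palato-alveolar /tʃ/, /dʒ/ and /ʃ/ become [k], [g] and [s] when no front vowel follows — gives [s].

/livɛbuʃ/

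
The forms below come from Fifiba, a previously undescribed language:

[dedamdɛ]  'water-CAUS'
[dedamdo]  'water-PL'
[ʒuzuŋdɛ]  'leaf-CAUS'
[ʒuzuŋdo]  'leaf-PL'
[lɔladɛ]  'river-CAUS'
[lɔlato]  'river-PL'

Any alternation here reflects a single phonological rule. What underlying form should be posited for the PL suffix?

The PL morpheme has two allomorphs, [-do] and [-to].
By contrast the CAUS suffix keeps its initial [d] throughout — that segment must be underlying.
The PL suffix is therefore /-to/ underlyingly, with post-nasal voicing: voiceless stops become voiced after a nasal.

/-to/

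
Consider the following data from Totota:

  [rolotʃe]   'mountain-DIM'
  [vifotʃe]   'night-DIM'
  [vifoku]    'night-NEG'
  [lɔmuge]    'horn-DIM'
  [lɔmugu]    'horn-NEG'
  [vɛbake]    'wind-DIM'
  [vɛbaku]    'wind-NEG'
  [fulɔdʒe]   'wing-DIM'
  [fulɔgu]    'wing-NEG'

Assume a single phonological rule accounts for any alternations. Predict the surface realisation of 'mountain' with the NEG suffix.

[roloku]

In [vifotʃe] and [vifoku] the final segment of 'night' alternates: [tʃ] ~ [k].
If /k/ were underlying and a rule turned it into [tʃ] before the DIM suffix, 'wind' would also alternate; but it has [k] in both [vɛbake] and [vɛbaku].
The alternation reflects depalatalization: palato-alveolar /tʃ/ and /dʒ/ become [k] and [g] when no front vowel follows. /tʃ/ is underlying.
The one attested form of 'mountain', [rolotʃe], shows underlying /rolotʃ/. Applying the same rule when no front vowel follows gives [roloku].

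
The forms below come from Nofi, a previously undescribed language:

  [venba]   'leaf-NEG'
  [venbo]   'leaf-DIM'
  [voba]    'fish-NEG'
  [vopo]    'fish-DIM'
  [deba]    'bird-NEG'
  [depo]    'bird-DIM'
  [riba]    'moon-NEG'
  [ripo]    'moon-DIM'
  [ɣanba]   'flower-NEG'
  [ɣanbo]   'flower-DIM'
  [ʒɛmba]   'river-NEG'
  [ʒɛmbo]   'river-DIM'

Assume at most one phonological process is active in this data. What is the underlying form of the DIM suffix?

/-po/

The DIM suffix surfaces as [-bo] and [-po], depending on the final segment of the stem.
The NEG suffix, which begins with [b], is invariant after every stem; so [b] is not altered by any rule here.
The DIM suffix is therefore /-po/ underlyingly, with post-nasal voicing: voiceless stops become voiced after a nasal.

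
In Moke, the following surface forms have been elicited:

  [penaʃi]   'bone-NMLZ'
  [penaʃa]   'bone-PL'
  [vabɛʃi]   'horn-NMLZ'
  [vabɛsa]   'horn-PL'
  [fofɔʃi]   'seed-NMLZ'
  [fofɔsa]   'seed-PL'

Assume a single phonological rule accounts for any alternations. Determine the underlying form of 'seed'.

/fofɔs/

'seed' shows [ʃ] ~ [s] at the end of the stem ([fofɔʃi] vs [fofɔsa]).
The stem 'bone' ([penaʃi], [penaʃa]) shows [ʃ] unchanged in both environments, so [ʃ] cannot be basic with [s] derived before the PL suffix.
Therefore /s/ is basic and [ʃ] is derived by palatalization before a front vowel (/s/ becomes palato-alveolar [ʃ] before a front vowel).
The underlying form of 'seed' is therefore /fofɔs/.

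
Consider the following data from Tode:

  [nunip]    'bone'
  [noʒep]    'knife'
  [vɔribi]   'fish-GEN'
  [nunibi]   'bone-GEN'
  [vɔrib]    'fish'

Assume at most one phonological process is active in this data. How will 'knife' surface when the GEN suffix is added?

In [nunibi] and [nunip] the final segment of 'bone' alternates: [b] ~ [p].
The stem 'fish' ([vɔribi], [vɔrib]) shows [b] unchanged in both environments, so [b] cannot be basic with [p] derived in isolation.
Therefore /p/ is basic and [b] is derived by intervocalic voicing (voiceless stops become voiced between vowels).
The one attested form of 'knife', [noʒep], shows underlying /noʒep/. Applying the same rule between vowels gives [noʒebi].

[noʒebi]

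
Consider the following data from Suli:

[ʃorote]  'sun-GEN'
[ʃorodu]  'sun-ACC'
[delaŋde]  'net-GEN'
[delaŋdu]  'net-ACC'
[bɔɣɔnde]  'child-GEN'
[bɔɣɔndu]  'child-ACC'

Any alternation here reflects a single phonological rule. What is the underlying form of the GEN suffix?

The GEN morpheme has two allomorphs, [-de] and [-te].
By contrast the ACC suffix keeps its initial [d] throughout — that segment must be underlying.
The GEN suffix is therefore /-te/ underlyingly, with post-nasal voicing: voiceless stops become voiced after a nasal.

/-te/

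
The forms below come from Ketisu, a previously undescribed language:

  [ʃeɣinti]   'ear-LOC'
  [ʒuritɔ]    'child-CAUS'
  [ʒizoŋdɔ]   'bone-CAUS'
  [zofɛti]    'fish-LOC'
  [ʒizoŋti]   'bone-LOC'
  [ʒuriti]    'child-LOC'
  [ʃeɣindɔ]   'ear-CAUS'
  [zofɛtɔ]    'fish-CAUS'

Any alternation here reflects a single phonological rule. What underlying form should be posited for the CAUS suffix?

/-dɔ/

The CAUS suffix surfaces as [-dɔ] and [-tɔ], depending on the final segment of the stem.
The LOC suffix, which begins with [t], is invariant after every stem; so [t] is not altered by any rule here.
So the underlying form is /-dɔ/, and voiced stops become voiceless after a vowel.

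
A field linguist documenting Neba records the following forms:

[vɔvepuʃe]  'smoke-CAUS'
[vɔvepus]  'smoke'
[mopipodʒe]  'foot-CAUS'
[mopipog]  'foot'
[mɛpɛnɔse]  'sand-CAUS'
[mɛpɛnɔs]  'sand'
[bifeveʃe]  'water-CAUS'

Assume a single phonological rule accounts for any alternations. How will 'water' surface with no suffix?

In [vɔvepuʃe] and [vɔvepus] the final segment of 'smoke' alternates: [ʃ] ~ [s].
The stem 'sand' ([mɛpɛnɔse], [mɛpɛnɔs]) shows [s] unchanged in both environments, so [s] cannot be basic with [ʃ] derived before the CAUS suffix.
The alternation reflects depalatalization: palato-alveolar /dʒ/ and /ʃ/ become [g] and [s] when no front vowel follows. /ʃ/ is underlying.
The one attested form of 'water', [bifeveʃe], shows underlying /bifeveʃ/. Applying the same rule when no front vowel follows gives [bifeves].

[bifeves]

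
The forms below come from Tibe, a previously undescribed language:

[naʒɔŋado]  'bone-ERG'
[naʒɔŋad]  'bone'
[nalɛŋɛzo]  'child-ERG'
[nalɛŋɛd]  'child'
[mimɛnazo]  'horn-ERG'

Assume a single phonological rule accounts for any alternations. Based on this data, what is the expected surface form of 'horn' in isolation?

'child' shows [z] ~ [d] at the end of the stem ([nalɛŋɛzo] vs [nalɛŋɛd]).
Compare 'bone', with invariant [d] in [naʒɔŋado] and [naʒɔŋad]: an analysis with underlying /d/ and a rule producing [z] before the ERG suffix would wrongly predict alternation here too.
The alternation reflects word-final hardening: voiced fricatives become stops word-finally. /z/ is underlying.
The one attested form of 'horn', [mimɛnazo], shows underlying /mimɛnaz/. Applying the same rule word-finally gives [mimɛnad].

[mimɛnad]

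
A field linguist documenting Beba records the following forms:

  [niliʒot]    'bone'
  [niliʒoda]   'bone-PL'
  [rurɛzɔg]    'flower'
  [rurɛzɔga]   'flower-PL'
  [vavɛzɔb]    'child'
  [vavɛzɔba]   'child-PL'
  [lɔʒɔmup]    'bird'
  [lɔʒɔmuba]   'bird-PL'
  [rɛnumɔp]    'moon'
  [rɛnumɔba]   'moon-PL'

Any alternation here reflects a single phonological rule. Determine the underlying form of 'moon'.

/rɛnumɔp/

'moon' shows [p] ~ [b] at the end of the stem ([rɛnumɔp] vs [rɛnumɔba]).
But 'child' keeps [b] in both environments ([vavɛzɔb], [vavɛzɔba]), so there is no rule changing /b/ to [p] in isolation.
The underlying segment must be /p/; voiceless stops become voiced between vowels, yielding [b] there.
So 'moon' = /rɛnumɔp/.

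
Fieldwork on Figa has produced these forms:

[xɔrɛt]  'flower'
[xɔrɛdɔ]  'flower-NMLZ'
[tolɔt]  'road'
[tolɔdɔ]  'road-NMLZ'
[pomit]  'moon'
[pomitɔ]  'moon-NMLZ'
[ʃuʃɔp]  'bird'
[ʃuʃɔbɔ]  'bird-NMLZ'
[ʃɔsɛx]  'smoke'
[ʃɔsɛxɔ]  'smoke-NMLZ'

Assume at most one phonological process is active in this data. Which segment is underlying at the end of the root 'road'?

/d/

The stem for 'road' ends in [t] in [tolɔt] but [d] in [tolɔdɔ].
Compare 'moon', with invariant [t] in [pomit] and [pomitɔ]: an analysis with underlying /t/ and a rule producing [d] before the NMLZ suffix would wrongly predict alternation here too.
The alternation reflects word-final obstruent devoicing: voiced obstruents become voiceless word-finally. /d/ is underlying.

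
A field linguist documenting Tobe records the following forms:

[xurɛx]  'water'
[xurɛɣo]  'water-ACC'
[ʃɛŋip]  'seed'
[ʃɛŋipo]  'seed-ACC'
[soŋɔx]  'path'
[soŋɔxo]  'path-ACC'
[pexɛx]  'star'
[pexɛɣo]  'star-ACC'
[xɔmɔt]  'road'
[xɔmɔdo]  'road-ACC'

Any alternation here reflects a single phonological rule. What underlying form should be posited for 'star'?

The stem for 'star' ends in [x] in [pexɛx] but [ɣ] in [pexɛɣo].
Compare 'path', with invariant [x] in [soŋɔx] and [soŋɔxo]: an analysis with underlying /x/ and a rule producing [ɣ] before the ACC suffix would wrongly predict alternation here too.
The underlying segment must be /ɣ/; voiced obstruents become voiceless word-finally, yielding [x] there.

/pexɛɣ/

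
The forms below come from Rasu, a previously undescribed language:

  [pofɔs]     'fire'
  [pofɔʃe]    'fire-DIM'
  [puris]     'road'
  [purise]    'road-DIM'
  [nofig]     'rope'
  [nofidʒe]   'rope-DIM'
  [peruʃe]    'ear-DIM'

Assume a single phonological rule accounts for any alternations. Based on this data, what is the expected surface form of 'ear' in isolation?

[perus]

'fire' shows [s] ~ [ʃ] at the end of the stem ([pofɔs] vs [pofɔʃe]).
The stem 'road' ([puris], [purise]) shows [s] unchanged in both environments, so [s] cannot be basic with [ʃ] derived before the DIM suffix.
The alternation reflects depalatalization: palato-alveolar /dʒ/ and /ʃ/ become [g] and [s] when no front vowel follows. /ʃ/ is underlying.
The one attested form of 'ear', [peruʃe], shows underlying /peruʃ/. Applying the same rule when no front vowel follows gives [perus].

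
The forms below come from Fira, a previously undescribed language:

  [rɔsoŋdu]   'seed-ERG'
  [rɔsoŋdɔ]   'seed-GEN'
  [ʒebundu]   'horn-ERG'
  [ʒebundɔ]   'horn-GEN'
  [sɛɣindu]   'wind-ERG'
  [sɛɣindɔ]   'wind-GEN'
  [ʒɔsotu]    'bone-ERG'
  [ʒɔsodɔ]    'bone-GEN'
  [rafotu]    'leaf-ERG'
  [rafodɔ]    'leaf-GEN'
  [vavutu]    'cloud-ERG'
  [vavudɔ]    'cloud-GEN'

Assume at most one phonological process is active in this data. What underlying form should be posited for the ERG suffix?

/-tu/

The ERG suffix surfaces as [-du] and [-tu], depending on the final segment of the stem.
By contrast the GEN suffix keeps its initial [d] throughout — that segment must be underlying.
So the underlying form is /-tu/, and voiceless stops become voiced after a nasal.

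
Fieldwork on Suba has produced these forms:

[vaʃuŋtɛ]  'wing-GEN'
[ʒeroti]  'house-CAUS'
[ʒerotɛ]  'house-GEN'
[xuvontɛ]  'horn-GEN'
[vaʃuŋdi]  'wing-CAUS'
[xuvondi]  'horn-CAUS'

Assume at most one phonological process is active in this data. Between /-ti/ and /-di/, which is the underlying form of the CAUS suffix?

The CAUS suffix surfaces as [-di] and [-ti], depending on the final segment of the stem.
The GEN suffix, which begins with [t], is invariant after every stem; so [t] is not altered by any rule here.
The CAUS suffix is therefore /-di/ underlyingly, with post-vocalic devoicing: voiced stops become voiceless after a vowel.

/-di/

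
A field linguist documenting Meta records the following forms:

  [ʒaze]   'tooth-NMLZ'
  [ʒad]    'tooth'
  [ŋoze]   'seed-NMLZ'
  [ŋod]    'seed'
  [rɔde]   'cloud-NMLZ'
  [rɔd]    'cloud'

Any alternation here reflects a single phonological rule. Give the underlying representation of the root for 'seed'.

The root 'seed' surfaces as [ŋoze] and [ŋod], with a stem-final [z] ~ [d] alternation.
But 'cloud' keeps [d] in both environments ([rɔde], [rɔd]), so there is no rule changing /d/ to [z] before the NMLZ suffix.
Therefore /z/ is basic and [d] is derived by word-final hardening (voiced fricatives become stops word-finally).

/ŋoz/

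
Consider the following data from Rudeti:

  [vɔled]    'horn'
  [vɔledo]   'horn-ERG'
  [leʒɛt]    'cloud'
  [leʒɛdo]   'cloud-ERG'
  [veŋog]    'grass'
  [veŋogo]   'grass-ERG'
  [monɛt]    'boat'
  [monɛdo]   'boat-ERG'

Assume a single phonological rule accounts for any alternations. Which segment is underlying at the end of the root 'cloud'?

/t/

In [leʒɛt] and [leʒɛdo] the final segment of 'cloud' alternates: [t] ~ [d].
But 'horn' keeps [d] in both environments ([vɔled], [vɔledo]), so there is no rule changing /d/ to [t] in isolation.
So /t/ is underlying, and a rule of intervocalic voicing — voiceless stops become voiced between vowels — gives [d].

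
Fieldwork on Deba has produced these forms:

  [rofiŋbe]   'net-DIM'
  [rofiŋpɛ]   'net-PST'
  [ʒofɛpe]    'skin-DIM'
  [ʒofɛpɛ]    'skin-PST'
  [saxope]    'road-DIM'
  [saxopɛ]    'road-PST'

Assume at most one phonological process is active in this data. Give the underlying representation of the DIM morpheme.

The DIM suffix surfaces as [-be] and [-pe], depending on the final segment of the stem.
The PST suffix, which begins with [p], is invariant after every stem; so [p] is not altered by any rule here.
So the underlying form is /-be/, and voiced stops become voiceless after a vowel.

/-be/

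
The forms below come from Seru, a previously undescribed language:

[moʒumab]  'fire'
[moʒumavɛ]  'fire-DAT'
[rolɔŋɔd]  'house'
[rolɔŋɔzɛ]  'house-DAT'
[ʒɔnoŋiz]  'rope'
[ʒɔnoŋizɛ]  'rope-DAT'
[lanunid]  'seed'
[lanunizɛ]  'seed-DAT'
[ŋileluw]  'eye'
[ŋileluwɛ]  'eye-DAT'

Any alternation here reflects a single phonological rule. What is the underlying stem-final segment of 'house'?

/d/

In [rolɔŋɔd] and [rolɔŋɔzɛ] the final segment of 'house' alternates: [d] ~ [z].
Compare 'rope', with invariant [z] in [ʒɔnoŋiz] and [ʒɔnoŋizɛ]: an analysis with underlying /z/ and a rule producing [d] in isolation would wrongly predict alternation here too.
So /d/ is underlying, and a rule of intervocalic spirantization — voiced stops become fricatives between vowels — gives [z].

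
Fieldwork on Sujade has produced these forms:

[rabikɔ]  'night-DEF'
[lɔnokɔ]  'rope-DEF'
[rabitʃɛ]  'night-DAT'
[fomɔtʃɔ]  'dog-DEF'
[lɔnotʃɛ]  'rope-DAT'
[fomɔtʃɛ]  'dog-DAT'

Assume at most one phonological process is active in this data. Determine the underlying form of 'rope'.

/lɔnok/

'rope' shows [tʃ] ~ [k] at the end of the stem ([lɔnotʃɛ] vs [lɔnokɔ]).
The stem 'dog' ([fomɔtʃɛ], [fomɔtʃɔ]) shows [tʃ] unchanged in both environments, so [tʃ] cannot be basic with [k] derived before the DEF suffix.
So /k/ is underlying, and a rule of palatalization before a front vowel — /k/ becomes palato-alveolar [tʃ] before a front vowel — gives [tʃ].
The underlying form of 'rope' is therefore /lɔnok/.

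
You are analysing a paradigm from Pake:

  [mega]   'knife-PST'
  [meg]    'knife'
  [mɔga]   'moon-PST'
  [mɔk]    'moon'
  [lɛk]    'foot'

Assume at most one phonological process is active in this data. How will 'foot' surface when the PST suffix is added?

The stem for 'moon' ends in [g] in [mɔga] but [k] in [mɔk].
Compare 'knife', with invariant [g] in [mega] and [meg]: an analysis with underlying /g/ and a rule producing [k] in isolation would wrongly predict alternation here too.
The underlying segment must be /k/; voiceless stops become voiced between vowels, yielding [g] there.
The one attested form of 'foot', [lɛk], shows underlying /lɛk/. Applying the same rule between vowels gives [lɛga].

[lɛga]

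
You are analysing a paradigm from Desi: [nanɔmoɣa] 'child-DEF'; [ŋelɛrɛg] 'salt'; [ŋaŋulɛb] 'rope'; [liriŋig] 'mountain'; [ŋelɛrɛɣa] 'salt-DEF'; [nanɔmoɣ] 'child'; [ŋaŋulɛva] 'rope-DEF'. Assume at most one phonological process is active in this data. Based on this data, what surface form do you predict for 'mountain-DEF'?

In [ŋelɛrɛɣa] and [ŋelɛrɛg] the final segment of 'salt' alternates: [ɣ] ~ [g].
If /ɣ/ were underlying and a rule turned it into [g] in isolation, 'child' would also alternate; but it has [ɣ] in both [nanɔmoɣa] and [nanɔmoɣ].
The underlying segment must be /g/; voiced stops become fricatives between vowels, yielding [ɣ] there.
From [liriŋig] the stem 'mountain' is /liriŋig/; between vowels this yields [liriŋiɣa].

[liriŋiɣa]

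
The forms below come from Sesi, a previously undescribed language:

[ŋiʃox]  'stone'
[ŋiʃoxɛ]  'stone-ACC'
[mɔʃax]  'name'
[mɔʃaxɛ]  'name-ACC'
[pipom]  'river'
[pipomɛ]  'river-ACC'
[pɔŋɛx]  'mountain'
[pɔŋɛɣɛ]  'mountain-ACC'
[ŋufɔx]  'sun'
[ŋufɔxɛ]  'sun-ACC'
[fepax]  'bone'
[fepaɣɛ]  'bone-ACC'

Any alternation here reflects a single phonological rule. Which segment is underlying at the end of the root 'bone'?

/ɣ/

The stem for 'bone' ends in [x] in [fepax] but [ɣ] in [fepaɣɛ].
Compare 'sun', with invariant [x] in [ŋufɔx] and [ŋufɔxɛ]: an analysis with underlying /x/ and a rule producing [ɣ] before the ACC suffix would wrongly predict alternation here too.
Therefore /ɣ/ is basic and [x] is derived by word-final obstruent devoicing (voiced obstruents become voiceless word-finally).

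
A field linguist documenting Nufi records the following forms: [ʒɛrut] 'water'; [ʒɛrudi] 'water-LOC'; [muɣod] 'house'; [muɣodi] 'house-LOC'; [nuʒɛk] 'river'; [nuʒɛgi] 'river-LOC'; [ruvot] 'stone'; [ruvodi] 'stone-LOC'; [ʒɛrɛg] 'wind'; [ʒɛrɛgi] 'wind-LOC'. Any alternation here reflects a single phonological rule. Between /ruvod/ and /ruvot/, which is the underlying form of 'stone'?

/ruvot/

The stem for 'stone' ends in [t] in [ruvot] but [d] in [ruvodi].
Compare 'house', with invariant [d] in [muɣod] and [muɣodi]: an analysis with underlying /d/ and a rule producing [t] in isolation would wrongly predict alternation here too.
The underlying segment must be /t/; voiceless stops become voiced between vowels, yielding [d] there.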